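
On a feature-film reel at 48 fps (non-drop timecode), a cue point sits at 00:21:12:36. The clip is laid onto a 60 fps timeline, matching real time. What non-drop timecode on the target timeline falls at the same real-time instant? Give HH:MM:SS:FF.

Source frame index: (0×3600 + 21×60 + 12) × 48 + 36 = 61092.
Real time: 61092 / (48) = 5091/4 s.
Target frame: (5091/4) × (60) = 76365.
At 60 labels/s: frame 76365 → 00:21:12:45.

00:21:12:45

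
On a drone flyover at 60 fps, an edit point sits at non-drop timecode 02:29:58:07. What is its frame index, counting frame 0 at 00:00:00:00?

539887

Total seconds to the label: (2 × 3600 + 29 × 60 + 58) = 8998.
Frame index = 8998 × 60 + 7 = 539887.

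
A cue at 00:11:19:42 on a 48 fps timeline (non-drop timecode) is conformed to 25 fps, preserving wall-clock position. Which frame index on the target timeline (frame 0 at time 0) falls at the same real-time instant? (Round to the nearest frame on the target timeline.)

frame 16997

Source frame index: (0×3600 + 11×60 + 19) × 48 + 42 = 32634.
Real time: 32634 / (48) = 5439/8 s.
Target frame: (5439/8) × (25) = 135975/8 ≈ 16996.875 → 16997.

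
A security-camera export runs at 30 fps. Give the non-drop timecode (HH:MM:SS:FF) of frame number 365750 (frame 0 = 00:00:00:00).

365750 ÷ 30 = 12191 full seconds, remainder 20 frames.
12191 s = 3 h 23 min 11 s.
Timecode: 03:23:11:20.

03:23:11:20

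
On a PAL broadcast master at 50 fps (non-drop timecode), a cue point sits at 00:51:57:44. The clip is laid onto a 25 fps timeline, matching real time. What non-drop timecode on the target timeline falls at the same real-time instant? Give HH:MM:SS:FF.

Source frame index: (0×3600 + 51×60 + 57) × 50 + 44 = 155894.
Real time: 155894 / (50) = 77947/25 s.
Target frame: (77947/25) × (25) = 77947.
At 25 labels/s: frame 77947 → 00:51:57:22.

00:51:57:22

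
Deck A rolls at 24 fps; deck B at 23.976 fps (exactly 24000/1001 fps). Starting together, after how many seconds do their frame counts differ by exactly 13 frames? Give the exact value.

The gap grows by |24000/1001 − 24| = 24/1001 frames per second.
Time for a 13-frame gap: 13 ÷ (24/1001) = 13013/24 s.

13013/24 seconds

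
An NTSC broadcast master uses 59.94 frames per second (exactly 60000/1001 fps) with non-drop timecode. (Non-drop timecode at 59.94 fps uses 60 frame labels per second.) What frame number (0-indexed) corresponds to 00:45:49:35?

Total seconds to the label: (0 × 3600 + 45 × 60 + 49) = 2749.
Frame index = 2749 × 60 + 35 = 164975.

164975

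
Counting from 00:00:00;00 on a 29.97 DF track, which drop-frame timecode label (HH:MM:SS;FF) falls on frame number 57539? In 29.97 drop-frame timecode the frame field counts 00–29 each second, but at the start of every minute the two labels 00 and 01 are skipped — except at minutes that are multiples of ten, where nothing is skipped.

Ten DF minutes hold 17982 frames, so frame 57539 lies in block 3 (frames 53946–71927) with 3593 frames into that block.
The block's first minute is 1800 frames and the rest 1798 each; 3593 frames reaches minute 1, so 3 × 18 + 1 × 2 = 56 labels have been skipped so far.
Adding those back, label number 57539 + 56 = 57595 at 30 labels/s is 1919 s + 25 f = 0 h 31 min 59 s frame 25, i.e. 00:31:59;25.

00:31:59;25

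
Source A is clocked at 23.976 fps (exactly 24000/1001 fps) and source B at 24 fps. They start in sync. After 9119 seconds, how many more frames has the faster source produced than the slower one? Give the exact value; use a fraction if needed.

19896/91 frames

A emits 24000/1001 × 9119 = 19896000/91 frames; B emits 24 × 9119 = 218856.
Difference = 19896/91 frames (≈ 218.6374); B is ahead of A.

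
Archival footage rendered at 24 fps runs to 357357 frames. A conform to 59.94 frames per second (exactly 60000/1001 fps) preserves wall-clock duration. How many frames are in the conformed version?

Target frames = source frames × (target rate / source rate) = 357357 × (60000/1001)/(24) = 357357 × 2500/1001 = 892500.

892500 frames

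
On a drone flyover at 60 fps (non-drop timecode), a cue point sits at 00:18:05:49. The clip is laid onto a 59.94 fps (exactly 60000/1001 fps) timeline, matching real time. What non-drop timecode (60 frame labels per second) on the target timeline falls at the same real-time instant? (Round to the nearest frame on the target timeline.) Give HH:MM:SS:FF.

00:18:04:44

Source frame index: (0×3600 + 18×60 + 5) × 60 + 49 = 65149.
Real time: 65149 / (60) = 65149/60 s.
Target frame: (65149/60) × (60000/1001) = 9307000/143 ≈ 65083.916 → 65084.
At 60 labels/s: frame 65084 → 00:18:04:44.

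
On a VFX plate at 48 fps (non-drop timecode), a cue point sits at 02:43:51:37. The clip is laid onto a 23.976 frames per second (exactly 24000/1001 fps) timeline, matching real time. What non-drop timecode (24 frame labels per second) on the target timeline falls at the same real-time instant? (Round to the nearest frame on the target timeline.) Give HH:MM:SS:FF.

Source frame index: (2×3600 + 43×60 + 51) × 48 + 37 = 471925.
Real time: 471925 / (48) = 471925/48 s.
Target frame: (471925/48) × (24000/1001) = 235962500/1001 ≈ 235726.773 → 235727.
At 24 labels/s: frame 235727 → 02:43:41:23.

02:43:41:23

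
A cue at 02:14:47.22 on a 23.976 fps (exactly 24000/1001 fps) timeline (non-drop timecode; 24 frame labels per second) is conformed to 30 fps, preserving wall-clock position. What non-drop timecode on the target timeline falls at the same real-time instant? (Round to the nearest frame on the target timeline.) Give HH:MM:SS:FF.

Source frame index: (2×3600 + 14×60 + 47) × 24 + 22 = 194110.
Real time: 194110 / (24000/1001) = 19430411/2400 s.
Target frame: (19430411/2400) × (30) = 19430411/80 ≈ 242880.138 → 242880.
At 30 labels/s: frame 242880 → 02:14:56:00.

02:14:56:00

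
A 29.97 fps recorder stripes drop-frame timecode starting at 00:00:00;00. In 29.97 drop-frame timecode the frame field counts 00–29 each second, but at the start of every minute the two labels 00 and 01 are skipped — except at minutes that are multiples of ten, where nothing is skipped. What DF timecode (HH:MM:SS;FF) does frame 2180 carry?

Ten DF minutes hold 17982 frames, so frame 2180 lies in block 0 (frames 0–17981) with 2180 frames into that block.
The block's first minute is 1800 frames and the rest 1798 each; 2180 frames reaches minute 1, so 0 × 18 + 1 × 2 = 2 labels have been skipped so far.
Adding those back, label number 2180 + 2 = 2182 at 30 labels/s is 72 s + 22 f = 0 h 1 min 12 s frame 22, i.e. 00:01:12;22.

00:01:12;22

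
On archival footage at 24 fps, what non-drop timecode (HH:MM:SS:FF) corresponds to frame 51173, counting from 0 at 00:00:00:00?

00:35:32:05

51173 ÷ 24 = 2132 full seconds, remainder 5 frames.
2132 s = 0 h 35 min 32 s.
Timecode: 00:35:32:05.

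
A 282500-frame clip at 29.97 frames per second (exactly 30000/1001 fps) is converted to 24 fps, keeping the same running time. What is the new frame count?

Target frames = source frames × (target rate / source rate) = 282500 × (24)/(30000/1001) = 282500 × 1001/1250 = 226226.

226226 frames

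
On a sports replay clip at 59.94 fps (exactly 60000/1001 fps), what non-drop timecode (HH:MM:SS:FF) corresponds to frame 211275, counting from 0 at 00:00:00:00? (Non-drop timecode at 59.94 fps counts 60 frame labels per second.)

00:58:41:15

211275 ÷ 60 = 3521 full seconds, remainder 15 frames.
3521 s = 0 h 58 min 41 s.
Timecode: 00:58:41:15.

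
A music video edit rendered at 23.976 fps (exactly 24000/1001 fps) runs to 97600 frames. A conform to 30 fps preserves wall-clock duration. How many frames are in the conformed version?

122122 frames

Target frames = source frames × (target rate / source rate) = 97600 × (30)/(24000/1001) = 97600 × 1001/800 = 122122.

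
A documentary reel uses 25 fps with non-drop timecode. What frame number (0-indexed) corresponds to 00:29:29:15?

Total seconds to the label: (0 × 3600 + 29 × 60 + 29) = 1769.
Frame index = 1769 × 25 + 15 = 44240.

44240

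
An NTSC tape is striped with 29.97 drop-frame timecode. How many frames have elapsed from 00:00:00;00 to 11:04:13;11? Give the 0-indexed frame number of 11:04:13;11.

1194405

Complete 10-minute blocks: 66, each 17982 frames → 1186812.
Remaining 4 whole minutes in the current block: 1800 + 3 × 1798 = 7194 frames.
Within the current minute: 13 × 30 + 11 − 2 = 399 (labels ;00/;01 skipped at this minute). Total = 1186812 + 7194 + 399 = 1194405.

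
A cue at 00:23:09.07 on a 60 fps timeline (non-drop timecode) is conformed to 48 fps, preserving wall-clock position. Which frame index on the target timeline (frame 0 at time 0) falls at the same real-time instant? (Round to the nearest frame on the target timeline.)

Source frame index: (0×3600 + 23×60 + 9) × 60 + 7 = 83347.
Real time: 83347 / (60) = 83347/60 s.
Target frame: (83347/60) × (48) = 333388/5 ≈ 66677.600 → 66678.

frame 66678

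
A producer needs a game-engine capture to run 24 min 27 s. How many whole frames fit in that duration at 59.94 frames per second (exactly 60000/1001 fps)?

87932 frames

24 min 27 s = 1467 s.
Frames = 1467 × 60000/1001 = 88020000/1001 ≈ 87932.0679.
Complete frames: 87932.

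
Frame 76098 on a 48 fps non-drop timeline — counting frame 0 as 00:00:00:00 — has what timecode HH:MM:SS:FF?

76098 ÷ 48 = 1585 full seconds, remainder 18 frames.
1585 s = 0 h 26 min 25 s.
Timecode: 00:26:25:18.

00:26:25:18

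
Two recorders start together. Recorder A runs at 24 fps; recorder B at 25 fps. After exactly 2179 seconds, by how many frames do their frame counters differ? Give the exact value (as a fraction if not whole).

2179 frames

A emits 24 × 2179 = 52296 frames; B emits 25 × 2179 = 54475.
Difference = 2179 frames; B is ahead of A.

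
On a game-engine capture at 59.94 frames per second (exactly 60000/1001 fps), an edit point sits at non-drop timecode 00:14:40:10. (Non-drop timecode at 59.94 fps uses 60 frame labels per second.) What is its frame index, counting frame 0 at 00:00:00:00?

frame 52810

Total seconds to the label: (0 × 3600 + 14 × 60 + 40) = 880.
Frame index = 880 × 60 + 10 = 52810.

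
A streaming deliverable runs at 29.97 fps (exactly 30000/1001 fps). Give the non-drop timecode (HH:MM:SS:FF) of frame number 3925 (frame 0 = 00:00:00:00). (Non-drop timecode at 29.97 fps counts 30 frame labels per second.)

00:02:10:25

3925 ÷ 30 = 130 full seconds, remainder 25 frames.
130 s = 0 h 2 min 10 s.
Timecode: 00:02:10:25.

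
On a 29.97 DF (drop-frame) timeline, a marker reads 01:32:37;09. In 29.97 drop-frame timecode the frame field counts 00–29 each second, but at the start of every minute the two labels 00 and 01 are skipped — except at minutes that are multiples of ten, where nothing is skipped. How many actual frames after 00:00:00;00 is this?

As if non-drop at 30 labels/s: (1 × 3600 + 32 × 60 + 37) × 30 + 9 = 166719.
Minute boundaries passed: 92; those not divisible by 10: 92 − 9 = 83; dropped labels = 2 × 83 = 166.
Actual frame index = 166719 − 166 = 166553.

166553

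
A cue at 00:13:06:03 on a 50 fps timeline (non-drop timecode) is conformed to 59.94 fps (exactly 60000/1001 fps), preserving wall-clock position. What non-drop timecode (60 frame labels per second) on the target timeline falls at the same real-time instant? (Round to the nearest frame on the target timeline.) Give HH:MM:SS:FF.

00:13:05:16

Source frame index: (0×3600 + 13×60 + 6) × 50 + 3 = 39303.
Real time: 39303 / (50) = 39303/50 s.
Target frame: (39303/50) × (60000/1001) = 4287600/91 ≈ 47116.484 → 47116.
At 60 labels/s: frame 47116 → 00:13:05:16.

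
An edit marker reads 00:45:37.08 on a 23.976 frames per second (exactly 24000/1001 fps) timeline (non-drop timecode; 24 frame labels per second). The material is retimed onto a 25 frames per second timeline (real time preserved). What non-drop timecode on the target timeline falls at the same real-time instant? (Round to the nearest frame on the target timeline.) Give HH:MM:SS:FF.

00:45:40:02

Source frame index: (0×3600 + 45×60 + 37) × 24 + 8 = 65696.
Real time: 65696 / (24000/1001) = 2055053/750 s.
Target frame: (2055053/750) × (25) = 2055053/30 ≈ 68501.767 → 68502.
At 25 labels/s: frame 68502 → 00:45:40:02.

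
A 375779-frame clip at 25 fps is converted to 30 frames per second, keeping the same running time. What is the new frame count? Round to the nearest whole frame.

450935 frames

Frames at target rate = 375779 × (30) / (25) = 2254674/5 ≈ 450934.800.
Nearest whole frame: 450935.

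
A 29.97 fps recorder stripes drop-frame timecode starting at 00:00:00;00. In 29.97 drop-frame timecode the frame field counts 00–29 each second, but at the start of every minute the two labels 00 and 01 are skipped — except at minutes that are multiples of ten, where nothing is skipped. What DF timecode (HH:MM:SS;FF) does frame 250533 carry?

02:19:19;15

Each 10-minute DF block holds 10 × 60 × 30 − 9 × 2 = 17982 frames. 250533 ÷ 17982 → 13 full blocks, remainder 16767.
Within the partial block the first minute is 1800 frames and each further minute 1798, so 9 further minute boundaries passed. Total skipped labels = 18 × 13 + 2 × 9 = 252.
Non-drop label index = 250533 + 252 = 250785; at 30 labels/s that is 02:19:19:15, i.e. DF 02:19:19;15.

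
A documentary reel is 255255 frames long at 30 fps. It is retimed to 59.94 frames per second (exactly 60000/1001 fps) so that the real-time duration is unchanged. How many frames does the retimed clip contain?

Target frames = source frames × (target rate / source rate) = 255255 × (60000/1001)/(30) = 255255 × 2000/1001 = 510000.

510000 frames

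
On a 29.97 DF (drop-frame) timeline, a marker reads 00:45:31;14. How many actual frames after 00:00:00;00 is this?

81862

Complete 10-minute blocks: 4, each 17982 frames → 71928.
Remaining 5 whole minutes in the current block: 1800 + 4 × 1798 = 8992 frames.
Within the current minute: 31 × 30 + 14 − 2 = 942 (labels ;00/;01 skipped at this minute). Total = 71928 + 8992 + 942 = 81862.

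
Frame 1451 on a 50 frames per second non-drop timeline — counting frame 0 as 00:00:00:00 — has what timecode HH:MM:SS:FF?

1451 ÷ 50 = 29 full seconds, remainder 1 frame.
29 s = 0 h 0 min 29 s.
Timecode: 00:00:29:01.

00:00:29:01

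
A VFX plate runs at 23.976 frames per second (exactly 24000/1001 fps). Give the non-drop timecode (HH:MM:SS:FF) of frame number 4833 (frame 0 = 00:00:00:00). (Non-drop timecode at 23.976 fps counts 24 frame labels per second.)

4833 ÷ 24 = 201 full seconds, remainder 9 frames.
201 s = 0 h 3 min 21 s.
Timecode: 00:03:21:09.

00:03:21:09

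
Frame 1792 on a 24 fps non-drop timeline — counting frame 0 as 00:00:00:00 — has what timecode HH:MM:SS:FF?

1792 ÷ 24 = 74 full seconds, remainder 16 frames.
74 s = 0 h 1 min 14 s.
Timecode: 00:01:14:16.

00:01:14:16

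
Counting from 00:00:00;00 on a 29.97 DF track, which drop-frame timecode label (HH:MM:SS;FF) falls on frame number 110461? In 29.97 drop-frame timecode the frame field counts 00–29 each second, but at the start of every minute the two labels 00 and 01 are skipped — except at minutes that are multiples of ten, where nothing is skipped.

01:01:25;21

Each 10-minute DF block holds 10 × 60 × 30 − 9 × 2 = 17982 frames. 110461 ÷ 17982 → 6 full blocks, remainder 2569.
Within the partial block the first minute is 1800 frames and each further minute 1798, so 1 further minute boundary passed. Total skipped labels = 18 × 6 + 2 × 1 = 110.
Non-drop label index = 110461 + 110 = 110571; at 30 labels/s that is 01:01:25:21, i.e. DF 01:01:25;21.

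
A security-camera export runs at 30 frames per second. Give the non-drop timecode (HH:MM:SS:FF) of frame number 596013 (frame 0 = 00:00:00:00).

05:31:07:03

596013 ÷ 30 = 19867 full seconds, remainder 3 frames.
19867 s = 5 h 31 min 7 s.
Timecode: 05:31:07:03.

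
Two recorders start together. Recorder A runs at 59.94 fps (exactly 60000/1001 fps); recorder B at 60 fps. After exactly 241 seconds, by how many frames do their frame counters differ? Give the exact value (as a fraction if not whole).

A emits 60000/1001 × 241 = 14460000/1001 frames; B emits 60 × 241 = 14460.
Difference = 14460/1001 frames (≈ 14.4456); B is ahead of A.

14460/1001 frames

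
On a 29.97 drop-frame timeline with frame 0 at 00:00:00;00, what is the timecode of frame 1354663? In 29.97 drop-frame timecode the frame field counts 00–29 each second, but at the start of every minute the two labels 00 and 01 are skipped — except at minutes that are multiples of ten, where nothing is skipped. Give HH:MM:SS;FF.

Each 10-minute DF block holds 10 × 60 × 30 − 9 × 2 = 17982 frames. 1354663 ÷ 17982 → 75 full blocks, remainder 6013.
Within the partial block the first minute is 1800 frames and each further minute 1798, so 3 further minute boundaries passed. Total skipped labels = 18 × 75 + 2 × 3 = 1356.
Non-drop label index = 1354663 + 1356 = 1356019; at 30 labels/s that is 12:33:20:19, i.e. DF 12:33:20;19.

12:33:20;19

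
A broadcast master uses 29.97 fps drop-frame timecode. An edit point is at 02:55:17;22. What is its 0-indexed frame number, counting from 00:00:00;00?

315216

As if non-drop at 30 labels/s: (2 × 3600 + 55 × 60 + 17) × 30 + 22 = 315532.
Minute boundaries passed: 175; those not divisible by 10: 175 − 17 = 158; dropped labels = 2 × 158 = 316.
Actual frame index = 315532 − 316 = 315216.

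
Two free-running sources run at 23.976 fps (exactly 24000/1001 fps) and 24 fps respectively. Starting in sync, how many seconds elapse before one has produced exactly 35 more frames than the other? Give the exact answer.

35035/24 seconds

The gap grows by |24 − 24000/1001| = 24/1001 frames per second.
Time for a 35-frame gap: 35 ÷ (24/1001) = 35035/24 s.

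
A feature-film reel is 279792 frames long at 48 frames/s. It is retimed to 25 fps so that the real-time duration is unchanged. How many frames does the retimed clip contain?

145725 frames

Target frames = source frames × (target rate / source rate) = 279792 × (25)/(48) = 279792 × 25/48 = 145725.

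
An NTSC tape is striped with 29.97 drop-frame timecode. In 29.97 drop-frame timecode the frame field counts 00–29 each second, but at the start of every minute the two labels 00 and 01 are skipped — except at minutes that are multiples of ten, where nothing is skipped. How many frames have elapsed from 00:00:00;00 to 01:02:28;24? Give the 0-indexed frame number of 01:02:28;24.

112352

Complete 10-minute blocks: 6, each 17982 frames → 107892.
Remaining 2 whole minutes in the current block: 1800 + 1 × 1798 = 3598 frames.
Within the current minute: 28 × 30 + 24 − 2 = 862 (labels ;00/;01 skipped at this minute). Total = 107892 + 3598 + 862 = 112352.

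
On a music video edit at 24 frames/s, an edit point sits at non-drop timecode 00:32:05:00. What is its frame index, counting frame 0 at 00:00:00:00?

Total seconds to the label: (0 × 3600 + 32 × 60 + 5) = 1925.
Frame index = 1925 × 24 + 0 = 46200.

frame 46200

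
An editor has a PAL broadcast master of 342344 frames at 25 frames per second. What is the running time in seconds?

Running time = 342344 / (25) = 13693.76 s.

13693.76 seconds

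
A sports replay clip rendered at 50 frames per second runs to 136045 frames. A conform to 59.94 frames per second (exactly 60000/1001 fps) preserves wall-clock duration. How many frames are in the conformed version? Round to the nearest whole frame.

Frames at target rate = 136045 × (60000/1001) / (50) = 1794000/11 ≈ 163090.909.
Nearest whole frame: 163091.

163091 frames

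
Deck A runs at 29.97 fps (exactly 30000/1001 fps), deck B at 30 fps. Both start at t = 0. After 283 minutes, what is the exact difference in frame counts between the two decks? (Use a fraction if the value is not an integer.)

283 min = 16980 s.
A emits 30000/1001 × 16980 = 509400000/1001 frames; B emits 30 × 16980 = 509400.
Difference = 509400/1001 frames (≈ 508.8911); B is ahead of A.

509400/1001 frames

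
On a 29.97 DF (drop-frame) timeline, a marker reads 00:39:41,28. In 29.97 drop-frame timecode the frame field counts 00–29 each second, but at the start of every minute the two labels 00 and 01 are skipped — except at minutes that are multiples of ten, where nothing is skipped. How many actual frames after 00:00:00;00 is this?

71386

Complete 10-minute blocks: 3, each 17982 frames → 53946.
Remaining 9 whole minutes in the current block: 1800 + 8 × 1798 = 16184 frames.
Within the current minute: 41 × 30 + 28 − 2 = 1256 (labels ;00/;01 skipped at this minute). Total = 53946 + 16184 + 1256 = 71386.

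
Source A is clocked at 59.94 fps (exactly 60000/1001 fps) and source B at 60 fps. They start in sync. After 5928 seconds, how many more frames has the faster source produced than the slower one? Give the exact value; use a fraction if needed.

A emits 60000/1001 × 5928 = 27360000/77 frames; B emits 60 × 5928 = 355680.
Difference = 27360/77 frames (≈ 355.3247); B is ahead of A.

27360/77 frames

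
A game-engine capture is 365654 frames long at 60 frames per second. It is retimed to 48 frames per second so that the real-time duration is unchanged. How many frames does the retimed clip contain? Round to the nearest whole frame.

Frames at target rate = 365654 × (48) / (60) = 1462616/5 ≈ 292523.200.
Nearest whole frame: 292523.

292523 frames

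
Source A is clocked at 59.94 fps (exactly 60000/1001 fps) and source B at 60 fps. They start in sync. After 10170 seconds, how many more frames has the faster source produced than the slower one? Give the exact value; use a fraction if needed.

A emits 60000/1001 × 10170 = 610200000/1001 frames; B emits 60 × 10170 = 610200.
Difference = 610200/1001 frames (≈ 609.5904); B is ahead of A.

610200/1001 frames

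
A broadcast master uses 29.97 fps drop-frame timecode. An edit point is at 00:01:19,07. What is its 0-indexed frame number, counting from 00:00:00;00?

2375

Complete 10-minute blocks: 0, each 17982 frames → 0.
Remaining 1 whole minute in the current block: 1800 + 0 × 1798 = 1800 frames.
Within the current minute: 19 × 30 + 7 − 2 = 575 (labels ;00/;01 skipped at this minute). Total = 0 + 1800 + 575 = 2375.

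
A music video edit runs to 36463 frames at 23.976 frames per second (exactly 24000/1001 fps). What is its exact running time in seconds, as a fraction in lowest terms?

Running time = 36463 ÷ (24000/1001) = 36463 × 1001/24000 = 36499463/24000 s.

36499463/24000 seconds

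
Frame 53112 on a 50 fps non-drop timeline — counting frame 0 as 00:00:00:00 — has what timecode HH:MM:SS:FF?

53112 ÷ 50 = 1062 full seconds, remainder 12 frames.
1062 s = 0 h 17 min 42 s.
Timecode: 00:17:42:12.

00:17:42:12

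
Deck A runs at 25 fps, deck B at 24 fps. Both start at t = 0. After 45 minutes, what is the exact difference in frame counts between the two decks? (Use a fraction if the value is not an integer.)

2700 frames

45 min = 2700 s.
A emits 25 × 2700 = 67500 frames; B emits 24 × 2700 = 64800.
Difference = 2700 frames; B is behind A.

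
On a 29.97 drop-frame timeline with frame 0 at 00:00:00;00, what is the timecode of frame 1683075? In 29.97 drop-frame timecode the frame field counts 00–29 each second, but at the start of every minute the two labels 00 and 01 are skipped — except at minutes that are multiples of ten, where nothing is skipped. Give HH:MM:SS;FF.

Ten DF minutes hold 17982 frames, so frame 1683075 lies in block 93 (frames 1672326–1690307) with 10749 frames into that block.
The block's first minute is 1800 frames and the rest 1798 each; 10749 frames reaches minute 5, so 93 × 18 + 5 × 2 = 1684 labels have been skipped so far.
Adding those back, label number 1683075 + 1684 = 1684759 at 30 labels/s is 56158 s + 19 f = 15 h 35 min 58 s frame 19, i.e. 15:35:58;19.

15:35:58;19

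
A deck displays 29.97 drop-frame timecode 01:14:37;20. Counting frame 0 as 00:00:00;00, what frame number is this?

134196

As if non-drop at 30 labels/s: (1 × 3600 + 14 × 60 + 37) × 30 + 20 = 134330.
Minute boundaries passed: 74; those not divisible by 10: 74 − 7 = 67; dropped labels = 2 × 67 = 134.
Actual frame index = 134330 − 134 = 134196.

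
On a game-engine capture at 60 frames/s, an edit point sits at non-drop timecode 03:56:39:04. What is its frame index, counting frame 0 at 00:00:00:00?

Total seconds to the label: (3 × 3600 + 56 × 60 + 39) = 14199.
Frame index = 14199 × 60 + 4 = 851944.

851944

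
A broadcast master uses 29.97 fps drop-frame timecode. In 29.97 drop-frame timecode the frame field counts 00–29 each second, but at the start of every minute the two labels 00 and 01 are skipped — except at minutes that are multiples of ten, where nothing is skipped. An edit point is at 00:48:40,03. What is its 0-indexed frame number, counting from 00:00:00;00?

As if non-drop at 30 labels/s: (0 × 3600 + 48 × 60 + 40) × 30 + 3 = 87603.
Minute boundaries passed: 48; those not divisible by 10: 48 − 4 = 44; dropped labels = 2 × 44 = 88.
Actual frame index = 87603 − 88 = 87515.

87515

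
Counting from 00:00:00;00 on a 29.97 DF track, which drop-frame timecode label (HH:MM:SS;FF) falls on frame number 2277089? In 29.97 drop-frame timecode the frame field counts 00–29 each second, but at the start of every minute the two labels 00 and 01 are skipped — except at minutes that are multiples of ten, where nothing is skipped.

21:06:18;29

Each 10-minute DF block holds 10 × 60 × 30 − 9 × 2 = 17982 frames. 2277089 ÷ 17982 → 126 full blocks, remainder 11357.
Within the partial block the first minute is 1800 frames and each further minute 1798, so 6 further minute boundaries passed. Total skipped labels = 18 × 126 + 2 × 6 = 2280.
Non-drop label index = 2277089 + 2280 = 2279369; at 30 labels/s that is 21:06:18:29, i.e. DF 21:06:18;29.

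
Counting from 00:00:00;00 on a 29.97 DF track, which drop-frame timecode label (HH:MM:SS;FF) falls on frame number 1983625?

Ten DF minutes hold 17982 frames, so frame 1983625 lies in block 110 (frames 1978020–1996001) with 5605 frames into that block.
The block's first minute is 1800 frames and the rest 1798 each; 5605 frames reaches minute 3, so 110 × 18 + 3 × 2 = 1986 labels have been skipped so far.
Adding those back, label number 1983625 + 1986 = 1985611 at 30 labels/s is 66187 s + 1 f = 18 h 23 min 7 s frame 1, i.e. 18:23:07;01.

18:23:07;01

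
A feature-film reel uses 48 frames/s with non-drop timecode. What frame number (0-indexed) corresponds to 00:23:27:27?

Total seconds to the label: (0 × 3600 + 23 × 60 + 27) = 1407.
Frame index = 1407 × 48 + 27 = 67563.

67563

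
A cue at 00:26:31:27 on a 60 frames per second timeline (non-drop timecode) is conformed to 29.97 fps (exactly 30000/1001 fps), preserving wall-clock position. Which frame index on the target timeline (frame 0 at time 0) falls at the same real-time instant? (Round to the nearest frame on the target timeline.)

frame 47696

Source frame index: (0×3600 + 26×60 + 31) × 60 + 27 = 95487.
Real time: 95487 / (60) = 31829/20 s.
Target frame: (31829/20) × (30000/1001) = 6820500/143 ≈ 47695.804 → 47696.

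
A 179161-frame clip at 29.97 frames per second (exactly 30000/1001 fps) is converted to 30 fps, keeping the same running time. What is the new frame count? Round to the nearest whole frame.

179340 frames

Frames at target rate = 179161 × (30) / (30000/1001) = 179340161/1000 ≈ 179340.161.
Nearest whole frame: 179340.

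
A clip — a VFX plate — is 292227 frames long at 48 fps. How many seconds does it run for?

Running time = 292227 / (48) = 6088.0625 s.

6088.0625 seconds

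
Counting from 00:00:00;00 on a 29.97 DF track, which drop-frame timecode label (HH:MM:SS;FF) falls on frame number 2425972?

Each 10-minute DF block holds 10 × 60 × 30 − 9 × 2 = 17982 frames. 2425972 ÷ 17982 → 134 full blocks, remainder 16384.
Within the partial block the first minute is 1800 frames and each further minute 1798, so 9 further minute boundaries passed. Total skipped labels = 18 × 134 + 2 × 9 = 2430.
Non-drop label index = 2425972 + 2430 = 2428402; at 30 labels/s that is 22:29:06:22, i.e. DF 22:29:06;22.

22:29:06;22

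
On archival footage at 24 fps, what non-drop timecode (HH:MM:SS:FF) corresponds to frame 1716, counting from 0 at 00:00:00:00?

00:01:11:12

1716 ÷ 24 = 71 full seconds, remainder 12 frames.
71 s = 0 h 1 min 11 s.
Timecode: 00:01:11:12.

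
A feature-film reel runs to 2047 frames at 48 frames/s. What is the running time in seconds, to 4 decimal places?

Running time = 2047 × 1/48 = 2047/48 s ≈ 42.6458 s.

42.6458 seconds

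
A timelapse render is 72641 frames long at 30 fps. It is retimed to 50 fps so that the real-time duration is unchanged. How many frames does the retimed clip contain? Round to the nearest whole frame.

Frames at target rate = 72641 × (50) / (30) = 363205/3 ≈ 121068.333.
Nearest whole frame: 121068.

121068 frames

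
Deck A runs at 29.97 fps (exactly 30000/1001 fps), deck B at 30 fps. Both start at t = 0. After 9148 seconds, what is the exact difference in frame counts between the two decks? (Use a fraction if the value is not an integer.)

274440/1001 frames

A emits 30000/1001 × 9148 = 274440000/1001 frames; B emits 30 × 9148 = 274440.
Difference = 274440/1001 frames (≈ 274.1658); B is ahead of A.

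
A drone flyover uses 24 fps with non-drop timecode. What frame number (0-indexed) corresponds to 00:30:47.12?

44340

Total seconds to the label: (0 × 3600 + 30 × 60 + 47) = 1847.
Frame index = 1847 × 24 + 12 = 44340.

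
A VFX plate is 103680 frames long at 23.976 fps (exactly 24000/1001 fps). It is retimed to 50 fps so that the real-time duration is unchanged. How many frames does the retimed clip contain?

216216 frames

Target frames = source frames × (target rate / source rate) = 103680 × (50)/(24000/1001) = 103680 × 1001/480 = 216216.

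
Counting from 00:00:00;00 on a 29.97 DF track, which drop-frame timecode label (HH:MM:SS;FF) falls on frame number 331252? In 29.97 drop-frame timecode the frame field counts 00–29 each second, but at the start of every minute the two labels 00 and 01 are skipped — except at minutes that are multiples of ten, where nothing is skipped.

03:04:12;24

Ten DF minutes hold 17982 frames, so frame 331252 lies in block 18 (frames 323676–341657) with 7576 frames into that block.
The block's first minute is 1800 frames and the rest 1798 each; 7576 frames reaches minute 4, so 18 × 18 + 4 × 2 = 332 labels have been skipped so far.
Adding those back, label number 331252 + 332 = 331584 at 30 labels/s is 11052 s + 24 f = 3 h 4 min 12 s frame 24, i.e. 03:04:12;24.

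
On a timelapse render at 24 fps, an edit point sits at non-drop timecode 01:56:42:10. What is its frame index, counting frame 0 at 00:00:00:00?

Total seconds to the label: (1 × 3600 + 56 × 60 + 42) = 7002.
Frame index = 7002 × 24 + 10 = 168058.

frame 168058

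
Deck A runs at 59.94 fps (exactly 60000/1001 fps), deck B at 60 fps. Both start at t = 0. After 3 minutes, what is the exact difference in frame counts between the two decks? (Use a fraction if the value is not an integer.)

3 min = 180 s.
A emits 60000/1001 × 180 = 10800000/1001 frames; B emits 60 × 180 = 10800.
Difference = 10800/1001 frames (≈ 10.7892); B is ahead of A.

10800/1001 frames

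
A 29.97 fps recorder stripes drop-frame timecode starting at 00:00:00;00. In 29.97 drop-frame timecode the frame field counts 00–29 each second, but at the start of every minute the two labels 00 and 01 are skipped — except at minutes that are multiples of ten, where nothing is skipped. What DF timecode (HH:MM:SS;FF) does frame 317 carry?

Ten DF minutes hold 17982 frames, so frame 317 lies in block 0 (frames 0–17981) with 317 frames into that block.
The block's first minute is 1800 frames and the rest 1798 each; 317 frames reaches minute 0, so 0 × 18 + 0 × 2 = 0 labels have been skipped so far.
Adding those back, label number 317 + 0 = 317 at 30 labels/s is 10 s + 17 f = 0 h 0 min 10 s frame 17, i.e. 00:00:10;17.

00:00:10;17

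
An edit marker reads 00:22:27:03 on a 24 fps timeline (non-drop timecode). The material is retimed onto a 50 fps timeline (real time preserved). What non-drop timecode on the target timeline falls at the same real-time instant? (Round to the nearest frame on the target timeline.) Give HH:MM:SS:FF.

00:22:27:06

Source frame index: (0×3600 + 22×60 + 27) × 24 + 3 = 32331.
Real time: 32331 / (24) = 10777/8 s.
Target frame: (10777/8) × (50) = 269425/4 ≈ 67356.250 → 67356.
At 50 labels/s: frame 67356 → 00:22:27:06.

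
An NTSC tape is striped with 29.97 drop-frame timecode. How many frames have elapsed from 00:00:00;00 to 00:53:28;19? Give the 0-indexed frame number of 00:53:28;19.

As if non-drop at 30 labels/s: (0 × 3600 + 53 × 60 + 28) × 30 + 19 = 96259.
Minute boundaries passed: 53; those not divisible by 10: 53 − 5 = 48; dropped labels = 2 × 48 = 96.
Actual frame index = 96259 − 96 = 96163.

96163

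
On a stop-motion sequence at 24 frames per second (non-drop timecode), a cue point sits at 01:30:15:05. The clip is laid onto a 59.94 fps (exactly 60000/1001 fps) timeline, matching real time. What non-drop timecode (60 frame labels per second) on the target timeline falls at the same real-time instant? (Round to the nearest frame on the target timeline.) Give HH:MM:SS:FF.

Source frame index: (1×3600 + 30×60 + 15) × 24 + 5 = 129965.
Real time: 129965 / (24) = 129965/24 s.
Target frame: (129965/24) × (60000/1001) = 29537500/91 ≈ 324587.912 → 324588.
At 60 labels/s: frame 324588 → 01:30:09:48.

01:30:09:48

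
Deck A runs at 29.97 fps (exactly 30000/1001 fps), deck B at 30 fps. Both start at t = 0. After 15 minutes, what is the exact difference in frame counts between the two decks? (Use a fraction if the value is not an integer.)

27000/1001 frames

15 min = 900 s.
A emits 30000/1001 × 900 = 27000000/1001 frames; B emits 30 × 900 = 27000.
Difference = 27000/1001 frames (≈ 26.9730); B is ahead of A.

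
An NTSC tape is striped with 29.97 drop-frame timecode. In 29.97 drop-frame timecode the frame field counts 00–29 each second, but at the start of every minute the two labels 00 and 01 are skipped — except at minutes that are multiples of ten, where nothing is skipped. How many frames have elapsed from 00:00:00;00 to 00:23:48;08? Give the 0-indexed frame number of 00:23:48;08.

Complete 10-minute blocks: 2, each 17982 frames → 35964.
Remaining 3 whole minutes in the current block: 1800 + 2 × 1798 = 5396 frames.
Within the current minute: 48 × 30 + 8 − 2 = 1446 (labels ;00/;01 skipped at this minute). Total = 35964 + 5396 + 1446 = 42806.

42806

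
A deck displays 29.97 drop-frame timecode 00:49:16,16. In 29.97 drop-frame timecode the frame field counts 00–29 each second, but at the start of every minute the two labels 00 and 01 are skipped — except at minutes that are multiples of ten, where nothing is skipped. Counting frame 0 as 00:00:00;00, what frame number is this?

Complete 10-minute blocks: 4, each 17982 frames → 71928.
Remaining 9 whole minutes in the current block: 1800 + 8 × 1798 = 16184 frames.
Within the current minute: 16 × 30 + 16 − 2 = 494 (labels ;00/;01 skipped at this minute). Total = 71928 + 16184 + 494 = 88606.

88606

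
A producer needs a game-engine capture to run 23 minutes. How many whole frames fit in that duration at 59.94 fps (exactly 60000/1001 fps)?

23 min = 1380 s.
Frames = 1380 × 60000/1001 = 82800000/1001 ≈ 82717.2827.
Complete frames: 82717.

82717 frames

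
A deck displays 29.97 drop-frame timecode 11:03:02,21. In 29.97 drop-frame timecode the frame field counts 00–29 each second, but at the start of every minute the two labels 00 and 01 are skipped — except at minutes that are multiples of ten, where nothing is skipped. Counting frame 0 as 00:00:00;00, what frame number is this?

As if non-drop at 30 labels/s: (11 × 3600 + 3 × 60 + 2) × 30 + 21 = 1193481.
Minute boundaries passed: 663; those not divisible by 10: 663 − 66 = 597; dropped labels = 2 × 597 = 1194.
Actual frame index = 1193481 − 1194 = 1192287.

1192287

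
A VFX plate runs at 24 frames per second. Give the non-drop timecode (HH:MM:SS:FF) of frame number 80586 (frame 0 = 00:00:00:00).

00:55:57:18

80586 ÷ 24 = 3357 full seconds, remainder 18 frames.
3357 s = 0 h 55 min 57 s.
Timecode: 00:55:57:18.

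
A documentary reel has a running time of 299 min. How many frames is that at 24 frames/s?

299 min = 17940 s.
Frames = 17940 × 24 = 430560.

430560 frames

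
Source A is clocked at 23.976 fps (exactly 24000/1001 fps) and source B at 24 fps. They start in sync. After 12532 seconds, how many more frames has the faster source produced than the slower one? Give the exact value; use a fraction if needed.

23136/77 frames

A emits 24000/1001 × 12532 = 23136000/77 frames; B emits 24 × 12532 = 300768.
Difference = 23136/77 frames (≈ 300.4675); B is ahead of A.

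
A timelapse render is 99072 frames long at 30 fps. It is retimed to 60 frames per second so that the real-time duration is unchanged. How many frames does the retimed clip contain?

198144 frames

Target frames = source frames × (target rate / source rate) = 99072 × (60)/(30) = 99072 × 2 = 198144.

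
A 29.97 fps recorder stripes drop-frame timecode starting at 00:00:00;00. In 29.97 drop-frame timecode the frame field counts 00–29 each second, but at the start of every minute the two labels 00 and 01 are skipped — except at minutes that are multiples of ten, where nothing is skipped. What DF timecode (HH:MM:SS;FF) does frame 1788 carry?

Each 10-minute DF block holds 10 × 60 × 30 − 9 × 2 = 17982 frames. 1788 ÷ 17982 → 0 full blocks, remainder 1788.
Within the partial block the first minute is 1800 frames and each further minute 1798, so 0 further minute boundaries passed. Total skipped labels = 18 × 0 + 2 × 0 = 0.
Non-drop label index = 1788 + 0 = 1788; at 30 labels/s that is 00:00:59:18, i.e. DF 00:00:59;18.

00:00:59;18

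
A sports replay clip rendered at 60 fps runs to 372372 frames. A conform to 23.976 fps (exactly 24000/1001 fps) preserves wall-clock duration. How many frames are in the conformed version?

148800 frames

Target frames = source frames × (target rate / source rate) = 372372 × (24000/1001)/(60) = 372372 × 400/1001 = 148800.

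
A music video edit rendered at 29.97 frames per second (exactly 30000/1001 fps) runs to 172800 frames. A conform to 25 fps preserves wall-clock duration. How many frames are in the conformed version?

144144 frames

Target frames = source frames × (target rate / source rate) = 172800 × (25)/(30000/1001) = 172800 × 1001/1200 = 144144.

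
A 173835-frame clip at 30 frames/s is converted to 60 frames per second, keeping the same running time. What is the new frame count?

347670 frames

Target frames = source frames × (target rate / source rate) = 173835 × (60)/(30) = 173835 × 2 = 347670.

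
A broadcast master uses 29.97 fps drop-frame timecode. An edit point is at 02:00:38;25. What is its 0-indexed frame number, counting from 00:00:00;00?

216949

Complete 10-minute blocks: 12, each 17982 frames → 215784.
Remaining 0 whole minutes in the current block: 0 frames.
Within the current minute: 38 × 30 + 25 = 1165. Total = 215784 + 0 + 1165 = 216949.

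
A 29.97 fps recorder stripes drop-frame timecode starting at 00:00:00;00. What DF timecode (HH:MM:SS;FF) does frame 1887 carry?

Ten DF minutes hold 17982 frames, so frame 1887 lies in block 0 (frames 0–17981) with 1887 frames into that block.
The block's first minute is 1800 frames and the rest 1798 each; 1887 frames reaches minute 1, so 0 × 18 + 1 × 2 = 2 labels have been skipped so far.
Adding those back, label number 1887 + 2 = 1889 at 30 labels/s is 62 s + 29 f = 0 h 1 min 2 s frame 29, i.e. 00:01:02;29.

00:01:02;29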